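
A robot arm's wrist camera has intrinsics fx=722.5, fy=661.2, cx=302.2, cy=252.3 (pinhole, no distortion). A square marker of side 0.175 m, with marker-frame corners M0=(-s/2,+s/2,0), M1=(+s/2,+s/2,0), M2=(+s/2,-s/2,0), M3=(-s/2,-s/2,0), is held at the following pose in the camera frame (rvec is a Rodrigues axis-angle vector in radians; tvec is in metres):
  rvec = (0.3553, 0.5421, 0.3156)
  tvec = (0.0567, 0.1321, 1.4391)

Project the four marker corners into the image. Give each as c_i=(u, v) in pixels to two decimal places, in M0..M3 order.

Intrinsics K: fx=722.5, fy=661.2, cx=302.2, cy=252.3
Marker side s = 0.175 m; corners in marker frame (Z=0):
  M0 = (-0.0875, +0.0875, 0)
  M1 = (+0.0875, +0.0875, 0)
  M2 = (+0.0875, -0.0875, 0)
  M3 = (-0.0875, -0.0875, 0)
rvec = (0.3553, 0.5421, 0.3156), |rvec| = θ = 0.72091 rad = 41.305°
Rodrigues: sinθ=0.66007, 1−cosθ=0.24880; R = I + sinθ·[k]× + (1−cosθ)·[k]×²:
    [+0.81164 -0.19676 +0.55003]
    [+0.38117 +0.89189 -0.24341]
    [-0.44267 +0.40722 +0.79889]
t = (0.0567, 0.1321, 1.4391) m
M0: Pc = R·M0+t = (-0.03153, +0.17679, +1.51346); u = 722.5·(-0.03153)/1.51346 + 302.2 = 287.1459, v = 661.2·(+0.17679)/1.51346 + 252.3 = 329.5347
M1: Pc = R·M1+t = (+0.11050, +0.24349, +1.43600); u = 722.5·(+0.11050)/1.43600 + 302.2 = 357.7972, v = 661.2·(+0.24349)/1.43600 + 252.3 = 364.4152
M2: Pc = R·M2+t = (+0.14493, +0.08741, +1.36474); u = 722.5·(+0.14493)/1.36474 + 302.2 = 378.9294, v = 661.2·(+0.08741)/1.36474 + 252.3 = 294.6504
M3: Pc = R·M3+t = (+0.00290, +0.02071, +1.44220); u = 722.5·(+0.00290)/1.44220 + 302.2 = 303.6520, v = 661.2·(+0.02071)/1.44220 + 252.3 = 261.7937

c0=(287.15, 329.53) c1=(357.80, 364.42) c2=(378.93, 294.65) c3=(303.65, 261.79)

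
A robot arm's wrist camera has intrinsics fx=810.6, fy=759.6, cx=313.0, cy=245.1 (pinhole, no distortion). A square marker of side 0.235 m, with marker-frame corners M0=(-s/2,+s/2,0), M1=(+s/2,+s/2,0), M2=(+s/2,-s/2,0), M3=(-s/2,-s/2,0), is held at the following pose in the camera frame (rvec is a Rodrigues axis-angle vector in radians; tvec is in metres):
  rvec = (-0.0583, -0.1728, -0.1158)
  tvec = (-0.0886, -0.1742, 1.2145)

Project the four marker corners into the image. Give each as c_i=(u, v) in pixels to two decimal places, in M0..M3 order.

c0=(183.75, 216.48) c1=(339.68, 201.48) c2=(321.02, 59.20) c3=(165.92, 69.19)

Intrinsics K: fx=810.6, fy=759.6, cx=313.0, cy=245.1
Marker side s = 0.235 m; corners in marker frame (Z=0):
  M0 = (-0.1175, +0.1175, 0)
  M1 = (+0.1175, +0.1175, 0)
  M2 = (+0.1175, -0.1175, 0)
  M3 = (-0.1175, -0.1175, 0)
rvec = (-0.0583, -0.1728, -0.1158), |rvec| = θ = 0.21603 rad = 12.378°
Rodrigues: sinθ=0.21435, 1−cosθ=0.02324; R = I + sinθ·[k]× + (1−cosθ)·[k]×²:
    [+0.97845 +0.11992 -0.16810]
    [-0.10988 +0.99163 +0.06781]
    [+0.17482 -0.04788 +0.98344]
t = (-0.0886, -0.1742, 1.2145) m
M0: Pc = R·M0+t = (-0.18948, -0.04477, +1.18833); u = 810.6·(-0.18948)/1.18833 + 313.0 = 183.7514, v = 759.6·(-0.04477)/1.18833 + 245.1 = 216.4809
M1: Pc = R·M1+t = (+0.04046, -0.07060, +1.22942); u = 810.6·(+0.04046)/1.22942 + 313.0 = 339.6757, v = 759.6·(-0.07060)/1.22942 + 245.1 = 201.4825
M2: Pc = R·M2+t = (+0.01228, -0.30363, +1.24067); u = 810.6·(+0.01228)/1.24067 + 313.0 = 321.0215, v = 759.6·(-0.30363)/1.24067 + 245.1 = 59.2036
M3: Pc = R·M3+t = (-0.21766, -0.27780, +1.19958); u = 810.6·(-0.21766)/1.19958 + 313.0 = 165.9209, v = 759.6·(-0.27780)/1.19958 + 245.1 = 69.1885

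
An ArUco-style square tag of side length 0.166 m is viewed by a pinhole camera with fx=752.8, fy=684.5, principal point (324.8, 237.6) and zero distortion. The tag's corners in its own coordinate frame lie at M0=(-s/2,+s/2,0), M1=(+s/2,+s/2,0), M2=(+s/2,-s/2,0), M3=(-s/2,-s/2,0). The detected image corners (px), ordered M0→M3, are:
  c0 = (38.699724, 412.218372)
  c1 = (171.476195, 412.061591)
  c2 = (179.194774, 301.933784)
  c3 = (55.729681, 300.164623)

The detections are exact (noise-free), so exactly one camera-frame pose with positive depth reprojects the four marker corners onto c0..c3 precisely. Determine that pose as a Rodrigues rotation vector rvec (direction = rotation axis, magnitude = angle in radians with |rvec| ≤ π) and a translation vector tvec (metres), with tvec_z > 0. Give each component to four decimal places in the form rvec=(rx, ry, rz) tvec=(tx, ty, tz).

rvec=(-0.4427, -0.1118, 0.0018) tvec=(-0.2827, 0.1710, 1.0004)

Intrinsics K: fx=752.8, fy=684.5, cx=324.8, cy=237.6
Marker side s = 0.166 m; corners in marker frame (Z=0):
  M0 = (-0.0830, +0.0830, 0)
  M1 = (+0.0830, +0.0830, 0)
  M2 = (+0.0830, -0.0830, 0)
  M3 = (-0.0830, -0.0830, 0)
Detected image corners:
  c0 = (38.699724, 412.218372) px
  c1 = (171.476195, 412.061591) px
  c2 = (179.194774, 301.933784) px
  c3 = (55.729681, 300.164623) px
Planar DLT: solve 8×8 A·h = b for H (H[2,2]=1):
  H  [+782.78343 -121.85511 +112.06638]
  H  [+43.41036 +516.75264 +354.62765]
  H  [+0.10754 -0.42742 +1.00000]
B = K⁻¹H; ‖b₁‖=0.999575, ‖b₂‖=0.999575; λ = 2/(‖b₁‖+‖b₂‖) = 1.000425, sign → tz>0 ⇒ λ=+1.000425
r₁ = λ·B[:,0] = (+0.99385,+0.02610,+0.10759); r₂ = λ·B[:,1] = (+0.02256,+0.90368,-0.42761)
r₃ = r₁×r₂ = (-0.10838,+0.42740,+0.89754); SVD([r₁ r₂ r₃]) → R = UVᵀ:
  R  [+0.99385 +0.02256 -0.10838]
  R  [+0.02610 +0.90368 +0.42740]
  R  [+0.10759 -0.42761 +0.89754]
t = (-0.28271, +0.17104, +1.00043) m
tr R = 2.795077; θ = arccos((tr R − 1)/2) = 0.456641 rad = 26.164°
axis k = ((R−Rᵀ)₃₂, (R−Rᵀ)₁₃, (R−Rᵀ)₂₁) / (2 sinθ) = (-0.969540, -0.244899, +0.004022)
rvec = θ·k = (-0.442732, -0.111831, +0.001836)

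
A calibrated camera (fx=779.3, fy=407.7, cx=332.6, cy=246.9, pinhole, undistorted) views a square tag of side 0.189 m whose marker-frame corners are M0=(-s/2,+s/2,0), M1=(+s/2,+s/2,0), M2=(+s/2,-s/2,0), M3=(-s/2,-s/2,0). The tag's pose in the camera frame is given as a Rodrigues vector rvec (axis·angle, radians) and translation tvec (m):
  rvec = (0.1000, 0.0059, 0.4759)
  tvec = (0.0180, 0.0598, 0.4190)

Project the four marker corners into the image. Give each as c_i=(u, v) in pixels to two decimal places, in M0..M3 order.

c0=(133.09, 342.57) c1=(439.22, 423.87) c2=(607.61, 266.23) c3=(289.04, 179.98)

Intrinsics K: fx=779.3, fy=407.7, cx=332.6, cy=246.9
Marker side s = 0.189 m; corners in marker frame (Z=0):
  M0 = (-0.0945, +0.0945, 0)
  M1 = (+0.0945, +0.0945, 0)
  M2 = (+0.0945, -0.0945, 0)
  M3 = (-0.0945, -0.0945, 0)
rvec = (0.1000, 0.0059, 0.4759), |rvec| = θ = 0.48633 rad = 27.865°
Rodrigues: sinθ=0.46738, 1−cosθ=0.11595; R = I + sinθ·[k]× + (1−cosθ)·[k]×²:
    [+0.88896 -0.45707 +0.02900]
    [+0.45765 +0.88407 -0.09473]
    [+0.01766 +0.09748 +0.99508]
t = (0.0180, 0.0598, 0.4190) m
M0: Pc = R·M0+t = (-0.10920, +0.10010, +0.42654); u = 779.3·(-0.10920)/0.42654 + 332.6 = 133.0907, v = 407.7·(+0.10010)/0.42654 + 246.9 = 342.5749
M1: Pc = R·M1+t = (+0.05881, +0.18659, +0.42988); u = 779.3·(+0.05881)/0.42988 + 332.6 = 439.2181, v = 407.7·(+0.18659)/0.42988 + 246.9 = 423.8650
M2: Pc = R·M2+t = (+0.14520, +0.01950, +0.41146); u = 779.3·(+0.14520)/0.41146 + 332.6 = 607.6085, v = 407.7·(+0.01950)/0.41146 + 246.9 = 266.2251
M3: Pc = R·M3+t = (-0.02281, -0.06699, +0.40812); u = 779.3·(-0.02281)/0.40812 + 332.6 = 289.0385, v = 407.7·(-0.06699)/0.40812 + 246.9 = 179.9761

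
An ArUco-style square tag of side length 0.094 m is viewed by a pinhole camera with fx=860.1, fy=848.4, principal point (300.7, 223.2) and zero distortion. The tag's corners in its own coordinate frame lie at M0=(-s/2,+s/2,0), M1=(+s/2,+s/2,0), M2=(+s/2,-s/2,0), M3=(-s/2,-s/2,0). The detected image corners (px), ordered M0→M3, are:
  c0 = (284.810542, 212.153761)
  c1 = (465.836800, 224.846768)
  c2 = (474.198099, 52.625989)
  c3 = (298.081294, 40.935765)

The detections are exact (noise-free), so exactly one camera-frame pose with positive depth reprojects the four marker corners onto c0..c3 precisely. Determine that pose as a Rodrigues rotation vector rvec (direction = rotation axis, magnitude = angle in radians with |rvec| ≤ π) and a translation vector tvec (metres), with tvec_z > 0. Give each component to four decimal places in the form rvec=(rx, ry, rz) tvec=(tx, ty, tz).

Intrinsics K: fx=860.1, fy=848.4, cx=300.7, cy=223.2
Marker side s = 0.094 m; corners in marker frame (Z=0):
  M0 = (-0.0470, +0.0470, 0)
  M1 = (+0.0470, +0.0470, 0)
  M2 = (+0.0470, -0.0470, 0)
  M3 = (-0.0470, -0.0470, 0)
Detected image corners:
  c0 = (284.810542, 212.153761) px
  c1 = (465.836800, 224.846768) px
  c2 = (474.198099, 52.625989) px
  c3 = (298.081294, 40.935765) px
Planar DLT: solve 8×8 A·h = b for H (H[2,2]=1):
  H  [+1883.65588 -227.41993 +380.63384]
  H  [+124.16171 +1787.66638 +131.43844]
  H  [-0.04118 -0.29497 +1.00000]
B = K⁻¹H; ‖b₁‖=2.210421, ‖b₂‖=2.210421; λ = 2/(‖b₁‖+‖b₂‖) = 0.452403, sign → tz>0 ⇒ λ=+0.452403
r₁ = λ·B[:,0] = (+0.99729,+0.07111,-0.01863); r₂ = λ·B[:,1] = (-0.07297,+0.98837,-0.13345)
r₃ = r₁×r₂ = (+0.00892,+0.13444,+0.99088); SVD([r₁ r₂ r₃]) → R = UVᵀ:
  R  [+0.99729 -0.07297 +0.00892]
  R  [+0.07111 +0.98837 +0.13444]
  R  [-0.01863 -0.13345 +0.99088]
t = (+0.04204, -0.04893, +0.45240) m
tr R = 2.976542; θ = arccos((tr R − 1)/2) = 0.153311 rad = 8.784°
axis k = ((R−Rᵀ)₃₂, (R−Rᵀ)₁₃, (R−Rᵀ)₂₁) / (2 sinθ) = (-0.877117, +0.090221, +0.471727)
rvec = θ·k = (-0.134472, +0.013832, +0.072321)

rvec=(-0.1345, 0.0138, 0.0723) tvec=(0.0420, -0.0489, 0.4524)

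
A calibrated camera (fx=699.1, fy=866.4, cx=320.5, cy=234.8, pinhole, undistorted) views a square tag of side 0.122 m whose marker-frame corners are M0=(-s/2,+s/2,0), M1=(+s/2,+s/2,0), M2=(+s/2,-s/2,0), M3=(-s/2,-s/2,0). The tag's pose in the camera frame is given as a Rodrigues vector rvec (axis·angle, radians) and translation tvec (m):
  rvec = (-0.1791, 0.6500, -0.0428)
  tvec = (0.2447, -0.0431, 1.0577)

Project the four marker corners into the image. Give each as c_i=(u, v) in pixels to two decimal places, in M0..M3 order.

c0=(446.45, 252.99) c1=(522.72, 244.29) c2=(519.80, 143.36) c3=(445.22, 158.54)

Intrinsics K: fx=699.1, fy=866.4, cx=320.5, cy=234.8
Marker side s = 0.122 m; corners in marker frame (Z=0):
  M0 = (-0.0610, +0.0610, 0)
  M1 = (+0.0610, +0.0610, 0)
  M2 = (+0.0610, -0.0610, 0)
  M3 = (-0.0610, -0.0610, 0)
rvec = (-0.1791, 0.6500, -0.0428), |rvec| = θ = 0.67558 rad = 38.708°
Rodrigues: sinθ=0.62535, 1−cosθ=0.21966; R = I + sinθ·[k]× + (1−cosθ)·[k]×²:
    [+0.79578 -0.01641 +0.60536]
    [-0.09564 +0.98368 +0.15239]
    [-0.59798 -0.17917 +0.78123]
t = (0.2447, -0.0431, 1.0577) m
M0: Pc = R·M0+t = (+0.19516, +0.02274, +1.08325); u = 699.1·(+0.19516)/1.08325 + 320.5 = 446.4489, v = 866.4·(+0.02274)/1.08325 + 234.8 = 252.9869
M1: Pc = R·M1+t = (+0.29224, +0.01107, +1.01029); u = 699.1·(+0.29224)/1.01029 + 320.5 = 522.7246, v = 866.4·(+0.01107)/1.01029 + 234.8 = 244.2935
M2: Pc = R·M2+t = (+0.29424, -0.10894, +1.03215); u = 699.1·(+0.29424)/1.03215 + 320.5 = 519.7978, v = 866.4·(-0.10894)/1.03215 + 234.8 = 143.3555
M3: Pc = R·M3+t = (+0.19716, -0.09727, +1.10511); u = 699.1·(+0.19716)/1.10511 + 320.5 = 445.2240, v = 866.4·(-0.09727)/1.10511 + 234.8 = 158.5405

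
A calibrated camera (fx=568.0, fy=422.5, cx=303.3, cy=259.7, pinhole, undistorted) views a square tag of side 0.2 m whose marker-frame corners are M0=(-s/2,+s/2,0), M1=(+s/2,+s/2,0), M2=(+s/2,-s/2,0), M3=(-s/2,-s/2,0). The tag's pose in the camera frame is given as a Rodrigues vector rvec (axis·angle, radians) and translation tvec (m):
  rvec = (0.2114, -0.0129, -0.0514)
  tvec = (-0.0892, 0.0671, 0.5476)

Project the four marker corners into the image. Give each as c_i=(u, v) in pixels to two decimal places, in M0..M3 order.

c0=(119.16, 386.17) c1=(318.89, 378.07) c2=(309.44, 231.03) c3=(93.73, 239.37)

Intrinsics K: fx=568.0, fy=422.5, cx=303.3, cy=259.7
Marker side s = 0.2 m; corners in marker frame (Z=0):
  M0 = (-0.1000, +0.1000, 0)
  M1 = (+0.1000, +0.1000, 0)
  M2 = (+0.1000, -0.1000, 0)
  M3 = (-0.1000, -0.1000, 0)
rvec = (0.2114, -0.0129, -0.0514), |rvec| = θ = 0.21794 rad = 12.487°
Rodrigues: sinθ=0.21622, 1−cosθ=0.02366; R = I + sinθ·[k]× + (1−cosθ)·[k]×²:
    [+0.99860 +0.04964 -0.01821]
    [-0.05235 +0.97643 -0.20940]
    [+0.00739 +0.21006 +0.97766]
t = (-0.0892, 0.0671, 0.5476) m
M0: Pc = R·M0+t = (-0.18410, +0.16998, +0.56787); u = 568.0·(-0.18410)/0.56787 + 303.3 = 119.1605, v = 422.5·(+0.16998)/0.56787 + 259.7 = 386.1656
M1: Pc = R·M1+t = (+0.01562, +0.15951, +0.56934); u = 568.0·(+0.01562)/0.56934 + 303.3 = 318.8868, v = 422.5·(+0.15951)/0.56934 + 259.7 = 378.0675
M2: Pc = R·M2+t = (+0.00570, -0.03578, +0.52733); u = 568.0·(+0.00570)/0.52733 + 303.3 = 309.4359, v = 422.5·(-0.03578)/0.52733 + 259.7 = 231.0346
M3: Pc = R·M3+t = (-0.19402, -0.02531, +0.52586); u = 568.0·(-0.19402)/0.52586 + 303.3 = 93.7262, v = 422.5·(-0.02531)/0.52586 + 259.7 = 239.3666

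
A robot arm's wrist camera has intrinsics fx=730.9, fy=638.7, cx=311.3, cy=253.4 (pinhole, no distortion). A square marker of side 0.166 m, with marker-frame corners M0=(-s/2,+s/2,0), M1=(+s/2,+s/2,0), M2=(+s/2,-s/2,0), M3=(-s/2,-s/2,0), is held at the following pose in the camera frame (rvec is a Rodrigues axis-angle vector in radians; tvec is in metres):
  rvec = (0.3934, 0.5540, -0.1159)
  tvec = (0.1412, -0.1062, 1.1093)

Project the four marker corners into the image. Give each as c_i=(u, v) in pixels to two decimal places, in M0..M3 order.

Intrinsics K: fx=730.9, fy=638.7, cx=311.3, cy=253.4
Marker side s = 0.166 m; corners in marker frame (Z=0):
  M0 = (-0.0830, +0.0830, 0)
  M1 = (+0.0830, +0.0830, 0)
  M2 = (+0.0830, -0.0830, 0)
  M3 = (-0.0830, -0.0830, 0)
rvec = (0.3934, 0.5540, -0.1159), |rvec| = θ = 0.68928 rad = 39.493°
Rodrigues: sinθ=0.63598, 1−cosθ=0.22830; R = I + sinθ·[k]× + (1−cosθ)·[k]×²:
    [+0.84607 +0.21166 +0.48925]
    [-0.00221 +0.91918 -0.39383]
    [-0.53307 +0.33213 +0.77816]
t = (0.1412, -0.1062, 1.1093) m
M0: Pc = R·M0+t = (+0.08854, -0.02972, +1.18111); u = 730.9·(+0.08854)/1.18111 + 311.3 = 366.0934, v = 638.7·(-0.02972)/1.18111 + 253.4 = 237.3261
M1: Pc = R·M1+t = (+0.22899, -0.03009, +1.09262); u = 730.9·(+0.22899)/1.09262 + 311.3 = 464.4820, v = 638.7·(-0.03009)/1.09262 + 253.4 = 235.8096
M2: Pc = R·M2+t = (+0.19386, -0.18268, +1.03749); u = 730.9·(+0.19386)/1.03749 + 311.3 = 447.8693, v = 638.7·(-0.18268)/1.03749 + 253.4 = 140.9411
M3: Pc = R·M3+t = (+0.05341, -0.18231, +1.12598); u = 730.9·(+0.05341)/1.12598 + 311.3 = 345.9687, v = 638.7·(-0.18231)/1.12598 + 253.4 = 149.9875

c0=(366.09, 237.33) c1=(464.48, 235.81) c2=(447.87, 140.94) c3=(345.97, 149.99)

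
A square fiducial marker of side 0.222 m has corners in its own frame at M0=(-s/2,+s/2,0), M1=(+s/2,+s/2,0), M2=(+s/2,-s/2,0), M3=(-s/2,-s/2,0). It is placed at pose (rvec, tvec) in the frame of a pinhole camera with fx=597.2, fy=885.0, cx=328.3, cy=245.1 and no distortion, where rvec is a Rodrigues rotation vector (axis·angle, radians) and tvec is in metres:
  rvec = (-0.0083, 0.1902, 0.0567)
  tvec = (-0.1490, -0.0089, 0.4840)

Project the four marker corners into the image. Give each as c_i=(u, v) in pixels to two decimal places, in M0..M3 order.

Intrinsics K: fx=597.2, fy=885.0, cx=328.3, cy=245.1
Marker side s = 0.222 m; corners in marker frame (Z=0):
  M0 = (-0.1110, +0.1110, 0)
  M1 = (+0.1110, +0.1110, 0)
  M2 = (+0.1110, -0.1110, 0)
  M3 = (-0.1110, -0.1110, 0)
rvec = (-0.0083, 0.1902, 0.0567), |rvec| = θ = 0.19864 rad = 11.382°
Rodrigues: sinθ=0.19734, 1−cosθ=0.01967; R = I + sinθ·[k]× + (1−cosθ)·[k]×²:
    [+0.98037 -0.05711 +0.18872]
    [+0.05554 +0.99836 +0.01362]
    [-0.18919 -0.00287 +0.98194]
t = (-0.1490, -0.0089, 0.4840) m
M0: Pc = R·M0+t = (-0.26416, +0.09575, +0.50468); u = 597.2·(-0.26416)/0.50468 + 328.3 = 15.7129, v = 885.0·(+0.09575)/0.50468 + 245.1 = 413.0113
M1: Pc = R·M1+t = (-0.04652, +0.10808, +0.46268); u = 597.2·(-0.04652)/0.46268 + 328.3 = 268.2566, v = 885.0·(+0.10808)/0.46268 + 245.1 = 451.8379
M2: Pc = R·M2+t = (-0.03384, -0.11355, +0.46332); u = 597.2·(-0.03384)/0.46332 + 328.3 = 284.6825, v = 885.0·(-0.11355)/0.46332 + 245.1 = 28.1984
M3: Pc = R·M3+t = (-0.25148, -0.12588, +0.50532); u = 597.2·(-0.25148)/0.50532 + 328.3 = 31.0921, v = 885.0·(-0.12588)/0.50532 + 245.1 = 24.6314

c0=(15.71, 413.01) c1=(268.26, 451.84) c2=(284.68, 28.20) c3=(31.09, 24.63)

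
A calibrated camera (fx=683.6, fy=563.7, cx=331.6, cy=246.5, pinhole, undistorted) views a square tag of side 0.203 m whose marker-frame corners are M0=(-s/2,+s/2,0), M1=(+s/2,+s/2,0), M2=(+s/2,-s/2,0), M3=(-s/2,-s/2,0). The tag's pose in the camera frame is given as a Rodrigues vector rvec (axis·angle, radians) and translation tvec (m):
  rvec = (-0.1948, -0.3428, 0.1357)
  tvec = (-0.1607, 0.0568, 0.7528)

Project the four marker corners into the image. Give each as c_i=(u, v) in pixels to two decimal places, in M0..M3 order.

Intrinsics K: fx=683.6, fy=563.7, cx=331.6, cy=246.5
Marker side s = 0.203 m; corners in marker frame (Z=0):
  M0 = (-0.1015, +0.1015, 0)
  M1 = (+0.1015, +0.1015, 0)
  M2 = (+0.1015, -0.1015, 0)
  M3 = (-0.1015, -0.1015, 0)
rvec = (-0.1948, -0.3428, 0.1357), |rvec| = θ = 0.41698 rad = 23.891°
Rodrigues: sinθ=0.40500, 1−cosθ=0.08568; R = I + sinθ·[k]× + (1−cosθ)·[k]×²:
    [+0.93302 -0.09889 -0.34598]
    [+0.16471 +0.97223 +0.16628]
    [+0.31993 -0.21213 +0.92339]
t = (-0.1607, 0.0568, 0.7528) m
M0: Pc = R·M0+t = (-0.26544, +0.13876, +0.69880); u = 683.6·(-0.26544)/0.69880 + 331.6 = 71.9336, v = 563.7·(+0.13876)/0.69880 + 246.5 = 358.4362
M1: Pc = R·M1+t = (-0.07604, +0.17220, +0.76374); u = 683.6·(-0.07604)/0.76374 + 331.6 = 263.5421, v = 563.7·(+0.17220)/0.76374 + 246.5 = 373.5960
M2: Pc = R·M2+t = (-0.05596, -0.02516, +0.80680); u = 683.6·(-0.05596)/0.80680 + 331.6 = 284.1844, v = 563.7·(-0.02516)/0.80680 + 246.5 = 228.9191
M3: Pc = R·M3+t = (-0.24536, -0.05860, +0.74186); u = 683.6·(-0.24536)/0.74186 + 331.6 = 105.5051, v = 563.7·(-0.05860)/0.74186 + 246.5 = 201.9738

c0=(71.93, 358.44) c1=(263.54, 373.60) c2=(284.18, 228.92) c3=(105.51, 201.97)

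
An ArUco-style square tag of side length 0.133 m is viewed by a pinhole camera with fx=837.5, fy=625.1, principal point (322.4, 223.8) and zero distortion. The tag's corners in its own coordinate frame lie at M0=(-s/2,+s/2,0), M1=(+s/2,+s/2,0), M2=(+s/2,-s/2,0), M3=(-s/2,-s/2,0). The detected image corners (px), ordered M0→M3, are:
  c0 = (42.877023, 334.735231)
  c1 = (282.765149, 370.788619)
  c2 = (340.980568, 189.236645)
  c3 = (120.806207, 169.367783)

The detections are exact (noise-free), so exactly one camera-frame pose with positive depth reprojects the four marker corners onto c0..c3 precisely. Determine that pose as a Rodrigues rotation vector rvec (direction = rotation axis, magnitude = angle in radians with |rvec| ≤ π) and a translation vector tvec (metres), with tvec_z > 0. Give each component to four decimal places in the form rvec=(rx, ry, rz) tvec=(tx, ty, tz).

rvec=(-0.3996, 0.2282, 0.1827) tvec=(-0.0683, 0.0264, 0.4465)

Intrinsics K: fx=837.5, fy=625.1, cx=322.4, cy=223.8
Marker side s = 0.133 m; corners in marker frame (Z=0):
  M0 = (-0.0665, +0.0665, 0)
  M1 = (+0.0665, +0.0665, 0)
  M2 = (+0.0665, -0.0665, 0)
  M3 = (-0.0665, -0.0665, 0)
Detected image corners:
  c0 = (42.877023, 334.735231) px
  c1 = (282.765149, 370.788619) px
  c2 = (340.980568, 189.236645) px
  c3 = (120.806207, 169.367783) px
Planar DLT: solve 8×8 A·h = b for H (H[2,2]=1):
  H  [+1613.25247 -674.71289 +194.33464]
  H  [+55.18466 +1085.56927 +260.81169]
  H  [-0.57045 -0.81318 +1.00000]
B = K⁻¹H; ‖b₁‖=2.239586, ‖b₂‖=2.239586; λ = 2/(‖b₁‖+‖b₂‖) = 0.446511, sign → tz>0 ⇒ λ=+0.446511
r₁ = λ·B[:,0] = (+0.95816,+0.13061,-0.25471); r₂ = λ·B[:,1] = (-0.21995,+0.90542,-0.36309)
r₃ = r₁×r₂ = (+0.18320,+0.40392,+0.89626); SVD([r₁ r₂ r₃]) → R = UVᵀ:
  R  [+0.95816 -0.21995 +0.18320]
  R  [+0.13061 +0.90542 +0.40392]
  R  [-0.25471 -0.36309 +0.89626]
t = (-0.06828, +0.02644, +0.44651) m
tr R = 2.759838; θ = arccos((tr R − 1)/2) = 0.495105 rad = 28.367°
axis k = ((R−Rᵀ)₃₂, (R−Rᵀ)₁₃, (R−Rᵀ)₂₁) / (2 sinθ) = (-0.807173, +0.460841, +0.368914)
rvec = θ·k = (-0.399635, +0.228165, +0.182651)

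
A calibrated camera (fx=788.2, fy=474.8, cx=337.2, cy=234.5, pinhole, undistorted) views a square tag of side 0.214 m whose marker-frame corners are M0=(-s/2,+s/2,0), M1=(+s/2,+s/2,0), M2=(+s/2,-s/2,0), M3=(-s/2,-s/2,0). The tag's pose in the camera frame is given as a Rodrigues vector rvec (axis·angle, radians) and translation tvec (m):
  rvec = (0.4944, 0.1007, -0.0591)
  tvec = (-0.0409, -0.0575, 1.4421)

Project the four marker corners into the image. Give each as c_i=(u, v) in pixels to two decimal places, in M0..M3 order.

c0=(264.62, 247.11) c1=(376.62, 245.11) c2=(369.60, 181.18) c3=(249.68, 184.41)

Intrinsics K: fx=788.2, fy=474.8, cx=337.2, cy=234.5
Marker side s = 0.214 m; corners in marker frame (Z=0):
  M0 = (-0.1070, +0.1070, 0)
  M1 = (+0.1070, +0.1070, 0)
  M2 = (+0.1070, -0.1070, 0)
  M3 = (-0.1070, -0.1070, 0)
rvec = (0.4944, 0.1007, -0.0591), |rvec| = θ = 0.50800 rad = 29.106°
Rodrigues: sinθ=0.48643, 1−cosθ=0.12628; R = I + sinθ·[k]× + (1−cosθ)·[k]×²:
    [+0.99333 +0.08095 +0.08213]
    [-0.03223 +0.87868 -0.47632]
    [-0.11072 +0.47050 +0.87543]
t = (-0.0409, -0.0575, 1.4421) m
M0: Pc = R·M0+t = (-0.13852, +0.03997, +1.50429); u = 788.2·(-0.13852)/1.50429 + 337.2 = 264.6178, v = 474.8·(+0.03997)/1.50429 + 234.5 = 247.1149
M1: Pc = R·M1+t = (+0.07405, +0.03307, +1.48060); u = 788.2·(+0.07405)/1.48060 + 337.2 = 376.6198, v = 474.8·(+0.03307)/1.48060 + 234.5 = 245.1051
M2: Pc = R·M2+t = (+0.05672, -0.15497, +1.37991); u = 788.2·(+0.05672)/1.37991 + 337.2 = 369.6007, v = 474.8·(-0.15497)/1.37991 + 234.5 = 181.1788
M3: Pc = R·M3+t = (-0.15585, -0.14807, +1.40360); u = 788.2·(-0.15585)/1.40360 + 337.2 = 249.6828, v = 474.8·(-0.14807)/1.40360 + 234.5 = 184.4119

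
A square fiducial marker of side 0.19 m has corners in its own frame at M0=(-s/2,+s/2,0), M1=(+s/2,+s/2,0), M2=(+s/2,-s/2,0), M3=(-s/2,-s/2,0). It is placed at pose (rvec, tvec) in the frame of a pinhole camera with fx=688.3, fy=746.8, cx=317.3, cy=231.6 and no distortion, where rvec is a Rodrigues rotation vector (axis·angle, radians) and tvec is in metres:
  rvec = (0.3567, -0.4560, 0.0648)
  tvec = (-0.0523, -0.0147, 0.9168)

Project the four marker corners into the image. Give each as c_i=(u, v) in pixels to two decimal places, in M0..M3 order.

Intrinsics K: fx=688.3, fy=746.8, cx=317.3, cy=231.6
Marker side s = 0.19 m; corners in marker frame (Z=0):
  M0 = (-0.0950, +0.0950, 0)
  M1 = (+0.0950, +0.0950, 0)
  M2 = (+0.0950, -0.0950, 0)
  M3 = (-0.0950, -0.0950, 0)
rvec = (0.3567, -0.4560, 0.0648), |rvec| = θ = 0.58255 rad = 33.378°
Rodrigues: sinθ=0.55016, 1−cosθ=0.16494; R = I + sinθ·[k]× + (1−cosθ)·[k]×²:
    [+0.89690 -0.14025 -0.41941]
    [-0.01786 +0.93612 -0.35123]
    [+0.44188 +0.32250 +0.83710]
t = (-0.0523, -0.0147, 0.9168) m
M0: Pc = R·M0+t = (-0.15083, +0.07593, +0.90546); u = 688.3·(-0.15083)/0.90546 + 317.3 = 202.6448, v = 746.8·(+0.07593)/0.90546 + 231.6 = 294.2234
M1: Pc = R·M1+t = (+0.01958, +0.07254, +0.98942); u = 688.3·(+0.01958)/0.98942 + 317.3 = 330.9222, v = 746.8·(+0.07254)/0.98942 + 231.6 = 286.3486
M2: Pc = R·M2+t = (+0.04623, -0.10533, +0.92814); u = 688.3·(+0.04623)/0.92814 + 317.3 = 351.5831, v = 746.8·(-0.10533)/0.92814 + 231.6 = 146.8511
M3: Pc = R·M3+t = (-0.12418, -0.10194, +0.84418); u = 688.3·(-0.12418)/0.84418 + 317.3 = 216.0493, v = 746.8·(-0.10194)/0.84418 + 231.6 = 141.4240

c0=(202.64, 294.22) c1=(330.92, 286.35) c2=(351.58, 146.85) c3=(216.05, 141.42)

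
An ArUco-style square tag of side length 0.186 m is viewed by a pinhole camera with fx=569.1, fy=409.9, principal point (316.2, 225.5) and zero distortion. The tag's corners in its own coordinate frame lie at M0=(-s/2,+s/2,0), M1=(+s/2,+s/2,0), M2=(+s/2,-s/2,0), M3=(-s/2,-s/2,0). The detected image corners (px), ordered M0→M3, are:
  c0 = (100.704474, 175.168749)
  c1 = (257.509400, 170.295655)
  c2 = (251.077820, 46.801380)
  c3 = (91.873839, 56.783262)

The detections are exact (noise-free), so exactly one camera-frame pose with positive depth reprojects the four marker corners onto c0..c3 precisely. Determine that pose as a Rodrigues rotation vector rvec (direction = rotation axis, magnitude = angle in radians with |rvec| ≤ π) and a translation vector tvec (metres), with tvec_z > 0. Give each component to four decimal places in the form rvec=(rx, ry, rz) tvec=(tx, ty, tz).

rvec=(0.0612, 0.1414, -0.0274) tvec=(-0.1601, -0.1758, 0.6396)

Intrinsics K: fx=569.1, fy=409.9, cx=316.2, cy=225.5
Marker side s = 0.186 m; corners in marker frame (Z=0):
  M0 = (-0.0930, +0.0930, 0)
  M1 = (+0.0930, +0.0930, 0)
  M2 = (+0.0930, -0.0930, 0)
  M3 = (-0.0930, -0.0930, 0)
Detected image corners:
  c0 = (100.704474, 175.168749) px
  c1 = (257.509400, 170.295655) px
  c2 = (251.077820, 46.801380) px
  c3 = (91.873839, 56.783262) px
Planar DLT: solve 8×8 A·h = b for H (H[2,2]=1):
  H  [+810.61452 +57.34428 +173.69718]
  H  [-64.67410 +660.29636 +112.85796]
  H  [-0.22144 +0.09233 +1.00000]
B = K⁻¹H; ‖b₁‖=1.563592, ‖b₂‖=1.563592; λ = 2/(‖b₁‖+‖b₂‖) = 0.639553, sign → tz>0 ⇒ λ=+0.639553
r₁ = λ·B[:,0] = (+0.98965,-0.02300,-0.14162); r₂ = λ·B[:,1] = (+0.03164,+0.99775,+0.05905)
r₃ = r₁×r₂ = (+0.13995,-0.06292,+0.98816); SVD([r₁ r₂ r₃]) → R = UVᵀ:
  R  [+0.98965 +0.03164 +0.13995]
  R  [-0.02300 +0.99775 -0.06292]
  R  [-0.14162 +0.05905 +0.98816]
t = (-0.16014, -0.17575, +0.63955) m
tr R = 2.975566; θ = arccos((tr R − 1)/2) = 0.156475 rad = 8.965°
axis k = ((R−Rᵀ)₃₂, (R−Rᵀ)₁₃, (R−Rᵀ)₂₁) / (2 sinθ) = (+0.391321, +0.903406, -0.175290)
rvec = θ·k = (+0.061232, +0.141360, -0.027428)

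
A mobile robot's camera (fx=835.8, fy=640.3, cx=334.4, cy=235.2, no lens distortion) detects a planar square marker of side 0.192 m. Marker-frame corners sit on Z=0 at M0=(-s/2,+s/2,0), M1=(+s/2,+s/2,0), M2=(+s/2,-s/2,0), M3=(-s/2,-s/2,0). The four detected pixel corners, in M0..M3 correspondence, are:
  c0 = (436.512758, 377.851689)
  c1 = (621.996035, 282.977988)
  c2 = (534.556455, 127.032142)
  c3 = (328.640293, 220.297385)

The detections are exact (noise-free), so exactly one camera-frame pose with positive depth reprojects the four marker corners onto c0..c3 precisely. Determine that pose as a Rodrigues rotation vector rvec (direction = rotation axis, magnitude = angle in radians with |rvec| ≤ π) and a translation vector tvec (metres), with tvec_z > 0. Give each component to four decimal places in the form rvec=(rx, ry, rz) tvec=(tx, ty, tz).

Intrinsics K: fx=835.8, fy=640.3, cx=334.4, cy=235.2
Marker side s = 0.192 m; corners in marker frame (Z=0):
  M0 = (-0.0960, +0.0960, 0)
  M1 = (+0.0960, +0.0960, 0)
  M2 = (+0.0960, -0.0960, 0)
  M3 = (-0.0960, -0.0960, 0)
Detected image corners:
  c0 = (436.512758, 377.851689) px
  c1 = (621.996035, 282.977988) px
  c2 = (534.556455, 127.032142) px
  c3 = (328.640293, 220.297385) px
Planar DLT: solve 8×8 A·h = b for H (H[2,2]=1):
  H  [+1157.64909 +698.32025 +485.03723]
  H  [-416.44239 +916.58962 +253.71433]
  H  [+0.29227 +0.39796 +1.00000]
B = K⁻¹H; ‖b₁‖=1.505917, ‖b₂‖=1.505917; λ = 2/(‖b₁‖+‖b₂‖) = 0.664047, sign → tz>0 ⇒ λ=+0.664047
r₁ = λ·B[:,0] = (+0.84211,-0.50318,+0.19408); r₂ = λ·B[:,1] = (+0.44909,+0.85351,+0.26426)
r₃ = r₁×r₂ = (-0.29862,-0.13538,+0.94472); SVD([r₁ r₂ r₃]) → R = UVᵀ:
  R  [+0.84211 +0.44909 -0.29862]
  R  [-0.50318 +0.85351 -0.13538]
  R  [+0.19408 +0.26426 +0.94472]
t = (+0.11968, +0.01920, +0.66405) m
tr R = 2.640343; θ = arccos((tr R − 1)/2) = 0.609086 rad = 34.898°
axis k = ((R−Rᵀ)₃₂, (R−Rᵀ)₁₃, (R−Rᵀ)₂₁) / (2 sinθ) = (+0.349262, -0.430591, -0.832230)
rvec = θ·k = (+0.212731, -0.262267, -0.506899)

rvec=(0.2127, -0.2623, -0.5069) tvec=(0.1197, 0.0192, 0.6640)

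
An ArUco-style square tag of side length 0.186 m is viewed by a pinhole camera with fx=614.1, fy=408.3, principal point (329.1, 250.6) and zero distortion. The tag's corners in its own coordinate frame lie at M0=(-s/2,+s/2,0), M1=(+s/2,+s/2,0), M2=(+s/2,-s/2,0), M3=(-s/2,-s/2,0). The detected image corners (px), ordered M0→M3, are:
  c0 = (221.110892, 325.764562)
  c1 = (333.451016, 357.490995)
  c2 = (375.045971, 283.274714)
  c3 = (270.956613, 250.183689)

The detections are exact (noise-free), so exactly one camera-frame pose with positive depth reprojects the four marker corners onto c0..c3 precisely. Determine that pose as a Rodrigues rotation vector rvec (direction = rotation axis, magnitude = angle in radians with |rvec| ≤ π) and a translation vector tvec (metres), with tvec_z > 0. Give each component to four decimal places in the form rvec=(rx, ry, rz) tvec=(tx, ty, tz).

rvec=(-0.2474, -0.2829, 0.4162) tvec=(-0.0414, 0.1213, 0.9372)

Intrinsics K: fx=614.1, fy=408.3, cx=329.1, cy=250.6
Marker side s = 0.186 m; corners in marker frame (Z=0):
  M0 = (-0.0930, +0.0930, 0)
  M1 = (+0.0930, +0.0930, 0)
  M2 = (+0.0930, -0.0930, 0)
  M3 = (-0.0930, -0.0930, 0)
Detected image corners:
  c0 = (221.110892, 325.764562) px
  c1 = (333.451016, 357.490995) px
  c2 = (375.045971, 283.274714) px
  c3 = (270.956613, 250.183689) px
Planar DLT: solve 8×8 A·h = b for H (H[2,2]=1):
  H  [+651.02090 -338.84355 +301.97482]
  H  [+245.15044 +307.82777 +303.44414]
  H  [+0.23277 -0.31157 +1.00000]
B = K⁻¹H; ‖b₁‖=1.066991, ‖b₂‖=1.066991; λ = 2/(‖b₁‖+‖b₂‖) = 0.937215, sign → tz>0 ⇒ λ=+0.937215
r₁ = λ·B[:,0] = (+0.87665,+0.42882,+0.21816); r₂ = λ·B[:,1] = (-0.36064,+0.88582,-0.29201)
r₃ = r₁×r₂ = (-0.31847,+0.17731,+0.93120); SVD([r₁ r₂ r₃]) → R = UVᵀ:
  R  [+0.87665 -0.36064 -0.31847]
  R  [+0.42882 +0.88582 +0.17731]
  R  [+0.21816 -0.29201 +0.93120]
t = (-0.04140, +0.12130, +0.93722) m
tr R = 2.693670; θ = arccos((tr R − 1)/2) = 0.560791 rad = 32.131°
axis k = ((R−Rᵀ)₃₂, (R−Rᵀ)₁₃, (R−Rᵀ)₂₁) / (2 sinθ) = (-0.441214, -0.504481, +0.742179)
rvec = θ·k = (-0.247429, -0.282908, +0.416207)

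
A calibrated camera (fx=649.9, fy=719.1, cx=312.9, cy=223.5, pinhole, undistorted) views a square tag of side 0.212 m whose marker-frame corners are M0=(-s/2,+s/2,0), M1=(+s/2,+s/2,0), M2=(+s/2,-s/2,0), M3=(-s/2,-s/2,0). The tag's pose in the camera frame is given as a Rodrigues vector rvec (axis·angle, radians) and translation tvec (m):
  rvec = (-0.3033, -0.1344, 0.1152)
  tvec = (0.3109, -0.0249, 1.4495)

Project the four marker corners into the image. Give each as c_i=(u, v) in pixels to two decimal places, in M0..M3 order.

Intrinsics K: fx=649.9, fy=719.1, cx=312.9, cy=223.5
Marker side s = 0.212 m; corners in marker frame (Z=0):
  M0 = (-0.1060, +0.1060, 0)
  M1 = (+0.1060, +0.1060, 0)
  M2 = (+0.1060, -0.1060, 0)
  M3 = (-0.1060, -0.1060, 0)
rvec = (-0.3033, -0.1344, 0.1152), |rvec| = θ = 0.35118 rad = 20.121°
Rodrigues: sinθ=0.34400, 1−cosθ=0.06103; R = I + sinθ·[k]× + (1−cosθ)·[k]×²:
    [+0.98449 -0.09267 -0.14895]
    [+0.13302 +0.94791 +0.28944]
    [+0.11436 -0.30477 +0.94554]
t = (0.3109, -0.0249, 1.4495) m
M0: Pc = R·M0+t = (+0.19672, +0.06148, +1.40507); u = 649.9·(+0.19672)/1.40507 + 312.9 = 403.8907, v = 719.1·(+0.06148)/1.40507 + 223.5 = 254.9638
M1: Pc = R·M1+t = (+0.40543, +0.08968, +1.42932); u = 649.9·(+0.40543)/1.42932 + 312.9 = 497.2473, v = 719.1·(+0.08968)/1.42932 + 223.5 = 268.6178
M2: Pc = R·M2+t = (+0.42508, -0.11128, +1.49393); u = 649.9·(+0.42508)/1.49393 + 312.9 = 497.8214, v = 719.1·(-0.11128)/1.49393 + 223.5 = 169.9364
M3: Pc = R·M3+t = (+0.21637, -0.13948, +1.46968); u = 649.9·(+0.21637)/1.46968 + 312.9 = 408.5785, v = 719.1·(-0.13948)/1.46968 + 223.5 = 155.2548

c0=(403.89, 254.96) c1=(497.25, 268.62) c2=(497.82, 169.94) c3=(408.58, 155.25)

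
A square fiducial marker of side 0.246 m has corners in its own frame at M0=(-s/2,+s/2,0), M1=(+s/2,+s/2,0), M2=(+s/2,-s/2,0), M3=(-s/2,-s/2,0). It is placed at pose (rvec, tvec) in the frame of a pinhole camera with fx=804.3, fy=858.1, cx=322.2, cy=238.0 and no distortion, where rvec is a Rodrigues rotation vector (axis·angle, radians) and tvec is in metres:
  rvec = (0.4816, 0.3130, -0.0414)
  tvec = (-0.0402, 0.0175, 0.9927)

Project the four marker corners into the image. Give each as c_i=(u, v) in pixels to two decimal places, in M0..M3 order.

Intrinsics K: fx=804.3, fy=858.1, cx=322.2, cy=238.0
Marker side s = 0.246 m; corners in marker frame (Z=0):
  M0 = (-0.1230, +0.1230, 0)
  M1 = (+0.1230, +0.1230, 0)
  M2 = (+0.1230, -0.1230, 0)
  M3 = (-0.1230, -0.1230, 0)
rvec = (0.4816, 0.3130, -0.0414), |rvec| = θ = 0.57587 rad = 32.995°
Rodrigues: sinθ=0.54456, 1−cosθ=0.16128; R = I + sinθ·[k]× + (1−cosθ)·[k]×²:
    [+0.95152 +0.11246 +0.28629]
    [+0.03416 +0.88637 -0.46172]
    [-0.30568 +0.44912 +0.83955]
t = (-0.0402, 0.0175, 0.9927) m
M0: Pc = R·M0+t = (-0.14340, +0.12232, +1.08554); u = 804.3·(-0.14340)/1.08554 + 322.2 = 215.9486, v = 858.1·(+0.12232)/1.08554 + 238.0 = 334.6928
M1: Pc = R·M1+t = (+0.09067, +0.13072, +1.01034); u = 804.3·(+0.09067)/1.01034 + 322.2 = 394.3791, v = 858.1·(+0.13072)/1.01034 + 238.0 = 349.0267
M2: Pc = R·M2+t = (+0.06300, -0.08732, +0.89986); u = 804.3·(+0.06300)/0.89986 + 322.2 = 378.5138, v = 858.1·(-0.08732)/0.89986 + 238.0 = 154.7310
M3: Pc = R·M3+t = (-0.17107, -0.09572, +0.97506); u = 804.3·(-0.17107)/0.97506 + 322.2 = 181.0890, v = 858.1·(-0.09572)/0.97506 + 238.0 = 153.7572

c0=(215.95, 334.69) c1=(394.38, 349.03) c2=(378.51, 154.73) c3=(181.09, 153.76)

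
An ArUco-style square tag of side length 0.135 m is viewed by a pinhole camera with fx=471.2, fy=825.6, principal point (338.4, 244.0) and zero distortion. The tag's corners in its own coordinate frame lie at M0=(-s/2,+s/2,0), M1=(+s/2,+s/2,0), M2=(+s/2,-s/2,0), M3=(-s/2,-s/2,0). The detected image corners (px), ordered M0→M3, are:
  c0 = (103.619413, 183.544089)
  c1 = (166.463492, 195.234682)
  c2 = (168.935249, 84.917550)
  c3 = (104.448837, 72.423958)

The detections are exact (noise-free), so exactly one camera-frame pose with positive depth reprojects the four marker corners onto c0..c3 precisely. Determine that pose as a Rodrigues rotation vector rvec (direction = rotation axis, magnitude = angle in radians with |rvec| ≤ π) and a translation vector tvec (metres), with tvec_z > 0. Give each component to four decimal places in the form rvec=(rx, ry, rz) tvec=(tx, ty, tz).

rvec=(0.1962, -0.0226, 0.1080) tvec=(-0.4329, -0.1333, 1.0075)

Intrinsics K: fx=471.2, fy=825.6, cx=338.4, cy=244.0
Marker side s = 0.135 m; corners in marker frame (Z=0):
  M0 = (-0.0675, +0.0675, 0)
  M1 = (+0.0675, +0.0675, 0)
  M2 = (+0.0675, -0.0675, 0)
  M3 = (-0.0675, -0.0675, 0)
Detected image corners:
  c0 = (103.619413, 183.544089) px
  c1 = (166.463492, 195.234682) px
  c2 = (168.935249, 84.917550) px
  c3 = (104.448837, 72.423958) px
Planar DLT: solve 8×8 A·h = b for H (H[2,2]=1):
  H  [+475.96675 +13.83736 +135.92645]
  H  [+93.92349 +845.85632 +134.76065]
  H  [+0.03276 +0.19193 +1.00000]
B = K⁻¹H; ‖b₁‖=0.992604, ‖b₂‖=0.992604; λ = 2/(‖b₁‖+‖b₂‖) = 1.007451, sign → tz>0 ⇒ λ=+1.007451
r₁ = λ·B[:,0] = (+0.99394,+0.10486,+0.03301); r₂ = λ·B[:,1] = (-0.10928,+0.97502,+0.19336)
r₃ = r₁×r₂ = (-0.01191,-0.19580,+0.98057); SVD([r₁ r₂ r₃]) → R = UVᵀ:
  R  [+0.99394 -0.10928 -0.01191]
  R  [+0.10486 +0.97502 -0.19580]
  R  [+0.03301 +0.19336 +0.98057]
t = (-0.43290, -0.13330, +1.00745) m
tr R = 2.949533; θ = arccos((tr R − 1)/2) = 0.225123 rad = 12.899°
axis k = ((R−Rᵀ)₃₂, (R−Rᵀ)₁₃, (R−Rᵀ)₂₁) / (2 sinθ) = (+0.871677, -0.100594, +0.479646)
rvec = θ·k = (+0.196235, -0.022646, +0.107980)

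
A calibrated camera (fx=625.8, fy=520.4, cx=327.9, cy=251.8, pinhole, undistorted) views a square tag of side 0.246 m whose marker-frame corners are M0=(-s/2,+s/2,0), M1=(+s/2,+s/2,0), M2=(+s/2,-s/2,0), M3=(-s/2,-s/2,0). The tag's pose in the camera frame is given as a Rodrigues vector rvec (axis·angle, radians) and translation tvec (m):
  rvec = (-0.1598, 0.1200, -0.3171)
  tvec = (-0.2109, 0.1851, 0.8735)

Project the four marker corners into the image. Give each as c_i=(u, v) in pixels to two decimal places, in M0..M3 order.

c0=(117.70, 456.56) c1=(284.76, 413.48) c2=(234.55, 269.76) c3=(76.68, 314.40)

Intrinsics K: fx=625.8, fy=520.4, cx=327.9, cy=251.8
Marker side s = 0.246 m; corners in marker frame (Z=0):
  M0 = (-0.1230, +0.1230, 0)
  M1 = (+0.1230, +0.1230, 0)
  M2 = (+0.1230, -0.1230, 0)
  M3 = (-0.1230, -0.1230, 0)
rvec = (-0.1598, 0.1200, -0.3171), |rvec| = θ = 0.37482 rad = 21.475°
Rodrigues: sinθ=0.36610, 1−cosθ=0.06943; R = I + sinθ·[k]× + (1−cosθ)·[k]×²:
    [+0.94319 +0.30025 +0.14225]
    [-0.31920 +0.93769 +0.13728]
    [-0.09217 -0.17489 +0.98026]
t = (-0.2109, 0.1851, 0.8735) m
M0: Pc = R·M0+t = (-0.28998, +0.33970, +0.86333); u = 625.8·(-0.28998)/0.86333 + 327.9 = 117.7004, v = 520.4·(+0.33970)/0.86333 + 251.8 = 456.5650
M1: Pc = R·M1+t = (-0.05796, +0.26117, +0.84065); u = 625.8·(-0.05796)/0.84065 + 327.9 = 284.7560, v = 520.4·(+0.26117)/0.84065 + 251.8 = 413.4780
M2: Pc = R·M2+t = (-0.13182, +0.03050, +0.88367); u = 625.8·(-0.13182)/0.88367 + 327.9 = 234.5492, v = 520.4·(+0.03050)/0.88367 + 251.8 = 269.7628
M3: Pc = R·M3+t = (-0.36384, +0.10903, +0.90635); u = 625.8·(-0.36384)/0.90635 + 327.9 = 76.6793, v = 520.4·(+0.10903)/0.90635 + 251.8 = 314.3998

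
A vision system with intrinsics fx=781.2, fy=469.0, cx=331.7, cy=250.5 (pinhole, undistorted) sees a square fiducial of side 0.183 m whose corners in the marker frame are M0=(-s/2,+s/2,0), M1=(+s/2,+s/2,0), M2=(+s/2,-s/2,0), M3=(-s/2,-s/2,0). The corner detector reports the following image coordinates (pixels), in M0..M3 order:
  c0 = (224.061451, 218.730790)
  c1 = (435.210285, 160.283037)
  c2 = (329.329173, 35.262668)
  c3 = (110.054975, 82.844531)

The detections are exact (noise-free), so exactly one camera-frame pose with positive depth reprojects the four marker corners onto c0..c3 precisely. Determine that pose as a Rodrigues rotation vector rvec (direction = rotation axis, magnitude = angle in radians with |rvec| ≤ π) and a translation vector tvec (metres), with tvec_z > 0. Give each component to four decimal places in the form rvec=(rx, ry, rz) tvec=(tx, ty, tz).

Intrinsics K: fx=781.2, fy=469.0, cx=331.7, cy=250.5
Marker side s = 0.183 m; corners in marker frame (Z=0):
  M0 = (-0.0915, +0.0915, 0)
  M1 = (+0.0915, +0.0915, 0)
  M2 = (+0.0915, -0.0915, 0)
  M3 = (-0.0915, -0.0915, 0)
Detected image corners:
  c0 = (224.061451, 218.730790) px
  c1 = (435.210285, 160.283037) px
  c2 = (329.329173, 35.262668) px
  c3 = (110.054975, 82.844531) px
Planar DLT: solve 8×8 A·h = b for H (H[2,2]=1):
  H  [+1298.65537 +593.91794 +278.94938]
  H  [-234.16885 +708.94987 +123.06817]
  H  [+0.44633 -0.02170 +1.00000]
B = K⁻¹H; ‖b₁‖=1.706677, ‖b₂‖=1.706677; λ = 2/(‖b₁‖+‖b₂‖) = 0.585934, sign → tz>0 ⇒ λ=+0.585934
r₁ = λ·B[:,0] = (+0.86300,-0.43224,+0.26152); r₂ = λ·B[:,1] = (+0.45086,+0.89250,-0.01272)
r₃ = r₁×r₂ = (-0.22791,+0.12889,+0.96511); SVD([r₁ r₂ r₃]) → R = UVᵀ:
  R  [+0.86300 +0.45086 -0.22791]
  R  [-0.43224 +0.89250 +0.12889]
  R  [+0.26152 -0.01272 +0.96511]
t = (-0.03957, -0.15920, +0.58593) m
tr R = 2.720620; θ = arccos((tr R − 1)/2) = 0.534918 rad = 30.649°
axis k = ((R−Rᵀ)₃₂, (R−Rᵀ)₁₃, (R−Rᵀ)₂₁) / (2 sinθ) = (-0.138889, -0.480055, -0.866174)
rvec = θ·k = (-0.074294, -0.256790, -0.463332)

rvec=(-0.0743, -0.2568, -0.4633) tvec=(-0.0396, -0.1592, 0.5859)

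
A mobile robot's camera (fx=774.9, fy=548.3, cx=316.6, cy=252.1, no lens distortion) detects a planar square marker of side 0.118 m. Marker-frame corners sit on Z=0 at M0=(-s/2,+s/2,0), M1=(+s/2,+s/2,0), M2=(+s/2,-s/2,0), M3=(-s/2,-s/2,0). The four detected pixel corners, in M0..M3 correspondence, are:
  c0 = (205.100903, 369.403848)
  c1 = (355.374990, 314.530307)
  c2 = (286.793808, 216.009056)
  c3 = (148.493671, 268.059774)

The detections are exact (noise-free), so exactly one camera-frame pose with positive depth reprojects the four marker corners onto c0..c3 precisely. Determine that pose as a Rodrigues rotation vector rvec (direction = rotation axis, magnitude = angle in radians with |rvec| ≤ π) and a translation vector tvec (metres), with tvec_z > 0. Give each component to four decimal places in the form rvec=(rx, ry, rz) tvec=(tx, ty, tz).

Intrinsics K: fx=774.9, fy=548.3, cx=316.6, cy=252.1
Marker side s = 0.118 m; corners in marker frame (Z=0):
  M0 = (-0.0590, +0.0590, 0)
  M1 = (+0.0590, +0.0590, 0)
  M2 = (+0.0590, -0.0590, 0)
  M3 = (-0.0590, -0.0590, 0)
Detected image corners:
  c0 = (205.100903, 369.403848) px
  c1 = (355.374990, 314.530307) px
  c2 = (286.793808, 216.009056) px
  c3 = (148.493671, 268.059774) px
Planar DLT: solve 8×8 A·h = b for H (H[2,2]=1):
  H  [+1193.15916 +367.04780 +247.25840]
  H  [-485.04159 +655.67810 +290.24471]
  H  [-0.11108 -0.65509 +1.00000]
B = K⁻¹H; ‖b₁‖=1.794388, ‖b₂‖=1.794388; λ = 2/(‖b₁‖+‖b₂‖) = 0.557293, sign → tz>0 ⇒ λ=+0.557293
r₁ = λ·B[:,0] = (+0.88339,-0.46453,-0.06190); r₂ = λ·B[:,1] = (+0.41313,+0.83429,-0.36508)
r₃ = r₁×r₂ = (+0.22124,+0.29693,+0.92892); SVD([r₁ r₂ r₃]) → R = UVᵀ:
  R  [+0.88339 +0.41313 +0.22124]
  R  [-0.46453 +0.83429 +0.29693]
  R  [-0.06190 -0.36508 +0.92892]
t = (-0.04987, +0.03877, +0.55729) m
tr R = 2.646595; θ = arccos((tr R − 1)/2) = 0.603600 rad = 34.584°
axis k = ((R−Rᵀ)₃₂, (R−Rᵀ)₁₃, (R−Rᵀ)₂₁) / (2 sinθ) = (-0.583155, +0.249414, -0.773125)
rvec = θ·k = (-0.351992, +0.150546, -0.466659)

rvec=(-0.3520, 0.1505, -0.4667) tvec=(-0.0499, 0.0388, 0.5573)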